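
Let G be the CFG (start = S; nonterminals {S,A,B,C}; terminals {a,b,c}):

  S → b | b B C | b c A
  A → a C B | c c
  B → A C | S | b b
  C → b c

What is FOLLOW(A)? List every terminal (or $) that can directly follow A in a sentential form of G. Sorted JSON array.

Compute FIRST by fixpoint:
round 1:
  A via A→a C B: +{a}
  A via A→c c: +{c}
  B via B→A C: +{a,c}
  B via B→b b: +{b}
  C via C→b c: +{b}
  S via S→b: +{b}
  FIRST[S]={b}  FIRST[A]={a,c}  FIRST[B]={a,b,c}  FIRST[C]={b}
round 2: (stable)
  FIRST[S]={b}  FIRST[A]={a,c}  FIRST[B]={a,b,c}  FIRST[C]={b}

Compute FOLLOW by fixpoint:
seed FOLLOW(S) with $
pass 1:
  A→a C B: FOLLOW(C) ⊇ FIRST(B) = {a,b,c}; new: +{a,b,c}
  B→A C: FOLLOW(A) ⊇ FIRST(C) = {b}; new: +{b}
  S→b B C: FOLLOW(B) ⊇ FIRST(C) = {b}; new: +{b}
  S→b B C: FOLLOW(C) ⊇ FOLLOW(S) ⊇ {$}; new: +{$}
  S→b c A: FOLLOW(A) ⊇ FOLLOW(S) ⊇ {$}; new: +{$}
  S: {$}  A: {$,b}  B: {b}  C: {$,a,b,c}
pass 2:
  A→a C B: FOLLOW(B) ⊇ FOLLOW(A) ⊇ {$,b}; new: +{$}
  B→S: FOLLOW(S) ⊇ FOLLOW(B) ⊇ {$,b}; new: +{b}
  S: {$,b}  A: {$,b}  B: {$,b}  C: {$,a,b,c}
pass 3: — fixpoint
  S: {$,b}  A: {$,b}  B: {$,b}  C: {$,a,b,c}

FOLLOW(A) = ["$", "b"]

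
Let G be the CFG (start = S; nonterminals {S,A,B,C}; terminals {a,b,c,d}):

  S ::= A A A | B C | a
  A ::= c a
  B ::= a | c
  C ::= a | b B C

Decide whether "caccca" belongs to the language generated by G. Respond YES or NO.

CNF form of G:
  S -> A X4 | B C | a
  A -> T0 T1
  B -> a | c
  C -> T2 X3 | a
  T0 -> c
  T1 -> a
  T2 -> b
  X3 -> B C
  X4 -> A A

CYK fill:
  T[0,0] 'c' = {B,T0}  orig:{B}
  T[1,1] 'a' = {B,C,S,T1}  orig:{B,C,S}
  T[2,2] 'c' = {B,T0}  orig:{B}
  T[3,3] 'c' = {B,T0}  orig:{B}
  T[4,4] 'c' = {B,T0}  orig:{B}
  T[5,5] 'a' = {B,C,S,T1}  orig:{B,C,S}
  T[0,1] 'ca' = {A,S,X3}  orig:{A,S}
  T[1,2] 'ac' = ∅
  T[2,3] 'cc' = ∅
  T[3,4] 'cc' = ∅
  T[4,5] 'ca' = {A,S,X3}  orig:{A,S}
  T[0,2] 'cac' = ∅
  T[1,3] 'acc' = ∅
  T[2,4] 'ccc' = ∅
  T[3,5] 'cca' = ∅
  T[0,3] 'cacc' = ∅
  T[1,4] 'accc' = ∅
  T[2,5] 'ccca' = ∅
  T[0,4] 'caccc' = ∅
  T[1,5] 'accca' = ∅
  T[0,5] 'caccca' = ∅

S ∉ T[0,5] ⇒ NO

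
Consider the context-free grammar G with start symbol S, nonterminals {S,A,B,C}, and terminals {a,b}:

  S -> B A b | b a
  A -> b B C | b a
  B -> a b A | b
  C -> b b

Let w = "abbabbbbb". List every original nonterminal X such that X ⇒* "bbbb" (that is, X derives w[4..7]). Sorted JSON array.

CNF form of G:
  S -> B X4 | T0 T1
  A -> T0 T1 | T0 X2
  B -> T1 X3 | b
  C -> T0 T0
  T0 -> b
  T1 -> a
  X2 -> B C
  X3 -> T0 A
  X4 -> A T0

Fill CYK table bottom-up — only the sub-triangle for w[4..7]:
  cell(4,4) b: {B,T0}  orig:{B}
  cell(5,5) b: {B,T0}  orig:{B}
  cell(6,6) b: {B,T0}  orig:{B}
  cell(7,7) b: {B,T0}  orig:{B}
  cell(4,5) bb: {C}
  cell(5,6) bb: {C}
  cell(6,7) bb: {C}
  cell(4,6) bbb: {X2}  orig:{}
  cell(5,7) bbb: {X2}  orig:{}
  cell(4,7) bbbb: {A}

Original NTs in T[4,7] deriving "bbbb": ["A"]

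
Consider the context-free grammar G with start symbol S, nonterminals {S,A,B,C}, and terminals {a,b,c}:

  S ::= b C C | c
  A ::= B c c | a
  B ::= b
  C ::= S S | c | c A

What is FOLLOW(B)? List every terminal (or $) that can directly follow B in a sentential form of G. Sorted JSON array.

FIRST sets, iterate to fixpoint:
[1]
  A via A→a: +{a}
  B via B→b: +{b}
  C via C→c: +{c}
  S via S→b C C: +{b}
  S via S→c: +{c}
  S: {b,c}  A: {a}  B: {b}  C: {c}
[2]
  A via A→B c c: +{b}
  C via C→S S: +{b}
  S: {b,c}  A: {a,b}  B: {b}  C: {b,c}
[3] — fixpoint
  S: {b,c}  A: {a,b}  B: {b}  C: {b,c}

FOLLOW iteration:
FOLLOW(S) := {$}
round 1:
  A→B c c: FOLLOW(B) ⊇ FIRST(c) = {c}; new: +{c}
  C→S S: FOLLOW(S) ⊇ FIRST(S) = {b,c}; new: +{b,c}
  S→b C C: FOLLOW(C) ⊇ FIRST(C) = {b,c}; new: +{b,c}
  S→b C C: FOLLOW(C) ⊇ FOLLOW(S) ⊇ {$,b,c}; new: +{$}
  FOLLOW(S)={$,b,c}  FOLLOW(A)={}  FOLLOW(B)={c}  FOLLOW(C)={$,b,c}
round 2:
  C→c A: FOLLOW(A) ⊇ FOLLOW(C) ⊇ {$,b,c}; new: +{$,b,c}
  FOLLOW(S)={$,b,c}  FOLLOW(A)={$,b,c}  FOLLOW(B)={c}  FOLLOW(C)={$,b,c}
round 3: (no change)
  FOLLOW(S)={$,b,c}  FOLLOW(A)={$,b,c}  FOLLOW(B)={c}  FOLLOW(C)={$,b,c}

FOLLOW(B) = ["c"]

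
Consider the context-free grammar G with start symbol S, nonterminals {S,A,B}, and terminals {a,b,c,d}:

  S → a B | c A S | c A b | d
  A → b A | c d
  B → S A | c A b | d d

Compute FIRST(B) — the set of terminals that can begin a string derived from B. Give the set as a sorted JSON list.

FIRST sets, iterate to fixpoint:
pass 1:
  A via A→b A: +{b}
  A via A→c d: +{c}
  B via B→c A b: +{c}
  B via B→d d: +{d}
  S via S→a B: +{a}
  S via S→c A S: +{c}
  S via S→d: +{d}
  FIRST(S)={a,c,d}  FIRST(A)={b,c}  FIRST(B)={c,d}
pass 2:
  B via B→S A: +{a}
  FIRST(S)={a,c,d}  FIRST(A)={b,c}  FIRST(B)={a,c,d}
pass 3: done
  FIRST(S)={a,c,d}  FIRST(A)={b,c}  FIRST(B)={a,c,d}

FIRST(B) = ["a", "c", "d"]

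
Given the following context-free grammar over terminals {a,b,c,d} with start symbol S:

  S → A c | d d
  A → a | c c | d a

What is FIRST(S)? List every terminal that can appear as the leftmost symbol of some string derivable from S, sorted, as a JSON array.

FIRST sets, iterate to fixpoint:
round 1:
  A via A→a: +{a}
  A via A→c c: +{c}
  A via A→d a: +{d}
  S via S→A c: +{a,c,d}
  FIRST[S]={a,c,d}  FIRST[A]={a,c,d}
round 2: done
  FIRST[S]={a,c,d}  FIRST[A]={a,c,d}

FIRST(S) = ["a", "c", "d"]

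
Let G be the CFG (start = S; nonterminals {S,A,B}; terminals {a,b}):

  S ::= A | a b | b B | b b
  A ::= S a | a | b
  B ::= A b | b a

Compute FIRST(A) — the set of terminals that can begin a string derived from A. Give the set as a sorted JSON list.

FIRST iteration:
[1]
  A via A→a: +{a}
  A via A→b: +{b}
  B via B→A b: +{a,b}
  S via S→A: +{a,b}
  FIRST(S)={a,b}  FIRST(A)={a,b}  FIRST(B)={a,b}
[2] (stable)
  FIRST(S)={a,b}  FIRST(A)={a,b}  FIRST(B)={a,b}

FIRST(A) = ["a", "b"]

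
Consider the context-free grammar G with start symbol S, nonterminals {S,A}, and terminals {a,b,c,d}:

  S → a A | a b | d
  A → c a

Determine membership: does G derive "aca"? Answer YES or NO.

Convert to CNF:
  S -> T1 A | T1 T2 | d
  A -> T0 T1
  T0 -> c
  T1 -> a
  T2 -> b

CYK table (by increasing span):
  cell(0,0) a: {T1}  orig:{}
  cell(1,1) c: {T0}  orig:{}
  cell(2,2) a: {T1}  orig:{}
  cell(0,1) ac: ∅
  cell(1,2) ca: {A}
  cell(0,2) aca: {S}

S ∈ T[0,2] ⇒ YES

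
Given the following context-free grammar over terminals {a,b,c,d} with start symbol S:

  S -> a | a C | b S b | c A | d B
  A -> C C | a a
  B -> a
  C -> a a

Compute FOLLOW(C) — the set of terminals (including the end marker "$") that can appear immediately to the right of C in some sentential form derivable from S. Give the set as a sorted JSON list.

FIRST sets, iterate to fixpoint:
iter 1:
  A via A→a a: +{a}
  B via B→a: +{a}
  C via C→a a: +{a}
  S via S→a: +{a}
  S via S→b S b: +{b}
  S via S→c A: +{c}
  S via S→d B: +{d}
  FIRST[S]={a,b,c,d}  FIRST[A]={a}  FIRST[B]={a}  FIRST[C]={a}
iter 2: (stable)
  FIRST[S]={a,b,c,d}  FIRST[A]={a}  FIRST[B]={a}  FIRST[C]={a}

Compute FOLLOW by fixpoint:
seed FOLLOW(S) with $
round 1:
  A→C C: FOLLOW(C) ⊇ FIRST(C) = {a}; new: +{a}
  S→a C: FOLLOW(C) ⊇ FOLLOW(S) ⊇ {$}; new: +{$}
  S→b S b: FOLLOW(S) ⊇ FIRST(b) = {b}; new: +{b}
  S→c A: FOLLOW(A) ⊇ FOLLOW(S) ⊇ {$,b}; new: +{$,b}
  S→d B: FOLLOW(B) ⊇ FOLLOW(S) ⊇ {$,b}; new: +{$,b}
  FOLLOW(S)={$,b}  FOLLOW(A)={$,b}  FOLLOW(B)={$,b}  FOLLOW(C)={$,a}
round 2:
  A→C C: FOLLOW(C) ⊇ FOLLOW(A) ⊇ {$,b}; new: +{b}
  FOLLOW(S)={$,b}  FOLLOW(A)={$,b}  FOLLOW(B)={$,b}  FOLLOW(C)={$,a,b}
round 3: (stable)
  FOLLOW(S)={$,b}  FOLLOW(A)={$,b}  FOLLOW(B)={$,b}  FOLLOW(C)={$,a,b}

FOLLOW(C) = ["$", "a", "b"]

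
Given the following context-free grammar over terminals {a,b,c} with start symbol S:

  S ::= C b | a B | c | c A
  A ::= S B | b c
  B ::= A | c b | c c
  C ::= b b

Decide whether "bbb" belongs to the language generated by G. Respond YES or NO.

CNF form of G:
  S -> C T0 | T1 A | T2 B | c
  A -> S B | T0 T1
  B -> S B | T0 T1 | T1 T0 | T1 T1
  C -> T0 T0
  T0 -> b
  T1 -> c
  T2 -> a

CYK table (by increasing span):
  cell(0,0) b: {T0}  orig:{}
  cell(1,1) b: {T0}  orig:{}
  cell(2,2) b: {T0}  orig:{}
  cell(0,1) bb: {C}
  cell(1,2) bb: {C}
  cell(0,2) bbb: {S}

S ∈ T[0,2] ⇒ YES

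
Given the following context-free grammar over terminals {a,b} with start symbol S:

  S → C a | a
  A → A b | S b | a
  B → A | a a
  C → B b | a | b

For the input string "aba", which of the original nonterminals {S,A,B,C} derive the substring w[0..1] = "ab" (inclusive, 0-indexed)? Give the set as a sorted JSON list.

Convert to CNF:
  S -> C T1 | a
  A -> A T0 | S T0 | a
  B -> A T0 | S T0 | T1 T1 | a
  C -> B T0 | a | b
  T0 -> b
  T1 -> a

CYK fill (cells [i..j] with 0 ≤ i ≤ j ≤ 1 only):
  T[0,0] 'a' = {A,B,C,S,T1}  orig:{A,B,C,S}
  T[1,1] 'b' = {C,T0}  orig:{C}
  T[0,1] 'ab' = {A,B,C}

Original NTs in T[0,1] deriving "ab": ["A", "B", "C"]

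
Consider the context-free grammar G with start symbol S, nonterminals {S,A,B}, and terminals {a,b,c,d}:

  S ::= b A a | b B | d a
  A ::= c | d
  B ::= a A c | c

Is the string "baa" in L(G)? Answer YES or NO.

Convert to CNF:
  S -> T2 B | T2 X5 | T3 T0
  A -> c | d
  B -> T0 X4 | c
  T0 -> a
  T1 -> c
  T2 -> b
  T3 -> d
  X4 -> A T1
  X5 -> A T0

CYK table (by increasing span):
  [0..0]={T2}  "b"  orig:{}
  [1..1]={T0}  "a"  orig:{}
  [2..2]={T0}  "a"  orig:{}
  [0..1]=∅  "ba"
  [1..2]=∅  "aa"
  [0..2]=∅  "baa"

S ∉ T[0,2] ⇒ NO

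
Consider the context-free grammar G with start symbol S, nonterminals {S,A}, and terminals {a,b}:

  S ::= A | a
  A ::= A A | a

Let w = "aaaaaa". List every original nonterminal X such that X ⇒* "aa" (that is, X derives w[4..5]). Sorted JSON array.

CNF form of G:
  S -> A A | a
  A -> A A | a

CYK fill — only the sub-triangle for w[4..5]:
  [4..4]={A,S}  "a"
  [5..5]={A,S}  "a"
  [4..5]={A,S}  "aa"

Original NTs in T[4,5] deriving "aa": ["A", "S"]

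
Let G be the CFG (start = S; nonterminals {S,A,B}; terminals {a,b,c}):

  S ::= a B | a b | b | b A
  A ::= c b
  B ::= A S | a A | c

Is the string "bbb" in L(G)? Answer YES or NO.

CNF form of G:
  S -> T1 A | T2 B | T2 T1 | b
  A -> T0 T1
  B -> A S | T2 A | c
  T0 -> c
  T1 -> b
  T2 -> a

CYK table (by increasing span):
  [0..0]={S,T1}  "b"  orig:{S}
  [1..1]={S,T1}  "b"  orig:{S}
  [2..2]={S,T1}  "b"  orig:{S}
  [0..1]=∅  "bb"
  [1..2]=∅  "bb"
  [0..2]=∅  "bbb"

S ∉ T[0,2] ⇒ NO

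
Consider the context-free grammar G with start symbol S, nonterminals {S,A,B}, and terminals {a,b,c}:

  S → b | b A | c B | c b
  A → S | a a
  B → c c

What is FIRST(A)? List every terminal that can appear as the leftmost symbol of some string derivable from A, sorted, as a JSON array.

FIRST iteration:
pass 1:
  A via A→a a: +{a}
  B via B→c c: +{c}
  S via S→b: +{b}
  S via S→c B: +{c}
  FIRST[S]={b,c}  FIRST[A]={a}  FIRST[B]={c}
pass 2:
  A via A→S: +{b,c}
  FIRST[S]={b,c}  FIRST[A]={a,b,c}  FIRST[B]={c}
pass 3: — fixpoint
  FIRST[S]={b,c}  FIRST[A]={a,b,c}  FIRST[B]={c}

FIRST(A) = ["a", "b", "c"]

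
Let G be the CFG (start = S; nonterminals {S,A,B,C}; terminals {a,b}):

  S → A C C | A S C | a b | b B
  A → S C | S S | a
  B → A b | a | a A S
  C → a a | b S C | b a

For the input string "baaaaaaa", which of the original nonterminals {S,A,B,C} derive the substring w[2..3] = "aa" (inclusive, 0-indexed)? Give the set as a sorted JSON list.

CNF form of G:
  S -> A X4 | A X5 | T0 B | T1 T0
  A -> S C | S S | a
  B -> A T0 | T1 X2 | a
  C -> T0 T1 | T0 X3 | T1 T1
  T0 -> b
  T1 -> a
  X2 -> A S
  X3 -> S C
  X4 -> C C
  X5 -> S C

CYK fill — only the sub-triangle for w[2..3]:
  T[2,2] 'a' = {A,B,T1}  orig:{A,B}
  T[3,3] 'a' = {A,B,T1}  orig:{A,B}
  T[2,3] 'aa' = {C}

Original NTs in T[2,3] deriving "aa": ["C"]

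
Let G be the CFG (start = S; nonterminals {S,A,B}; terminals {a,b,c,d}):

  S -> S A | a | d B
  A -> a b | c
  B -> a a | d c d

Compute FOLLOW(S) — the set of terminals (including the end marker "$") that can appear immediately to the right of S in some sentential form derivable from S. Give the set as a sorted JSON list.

FIRST iteration:
round 1:
  A via A→a b: +{a}
  A via A→c: +{c}
  B via B→a a: +{a}
  B via B→d c d: +{d}
  S via S→a: +{a}
  S via S→d B: +{d}
  FIRST[S]={a,d}  FIRST[A]={a,c}  FIRST[B]={a,d}
round 2: (stable)
  FIRST[S]={a,d}  FIRST[A]={a,c}  FIRST[B]={a,d}

FOLLOW iteration:
seed FOLLOW(S) with $
[1]
  S→S A: FOLLOW(S) ⊇ FIRST(A) = {a,c}; new: +{a,c}
  S→S A: FOLLOW(A) ⊇ FOLLOW(S) ⊇ {$,a,c}; new: +{$,a,c}
  S→d B: FOLLOW(B) ⊇ FOLLOW(S) ⊇ {$,a,c}; new: +{$,a,c}
  FOLLOW[S]={$,a,c}  FOLLOW[A]={$,a,c}  FOLLOW[B]={$,a,c}
[2] (stable)
  FOLLOW[S]={$,a,c}  FOLLOW[A]={$,a,c}  FOLLOW[B]={$,a,c}

FOLLOW(S) = ["$", "a", "c"]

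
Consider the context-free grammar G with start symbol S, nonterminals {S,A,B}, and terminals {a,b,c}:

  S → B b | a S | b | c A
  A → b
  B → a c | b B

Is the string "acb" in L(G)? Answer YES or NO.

CNF form of G:
  S -> B T2 | T0 S | T1 A | b
  A -> b
  B -> T0 T1 | T2 B
  T0 -> a
  T1 -> c
  T2 -> b

Fill CYK table bottom-up:
  cell(0,0) a: {T0}  orig:{}
  cell(1,1) c: {T1}  orig:{}
  cell(2,2) b: {A,S,T2}  orig:{A,S}
  cell(0,1) ac: {B}
  cell(1,2) cb: {S}
  cell(0,2) acb: {S}

S ∈ T[0,2] ⇒ YES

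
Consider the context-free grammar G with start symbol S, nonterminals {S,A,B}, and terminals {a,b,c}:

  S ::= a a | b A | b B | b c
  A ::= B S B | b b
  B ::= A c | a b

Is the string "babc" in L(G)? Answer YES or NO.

Convert to CNF:
  S -> T0 A | T0 B | T0 T1 | T2 T2
  A -> B X3 | T0 T0
  B -> A T1 | T2 T0
  T0 -> b
  T1 -> c
  T2 -> a
  X3 -> S B

CYK table (by increasing span):
  cell(0,0) b: {T0}  orig:{}
  cell(1,1) a: {T2}  orig:{}
  cell(2,2) b: {T0}  orig:{}
  cell(3,3) c: {T1}  orig:{}
  cell(0,1) ba: ∅
  cell(1,2) ab: {B}
  cell(2,3) bc: {S}
  cell(0,2) bab: {S}
  cell(1,3) abc: ∅
  cell(0,3) babc: ∅

S ∉ T[0,3] ⇒ NO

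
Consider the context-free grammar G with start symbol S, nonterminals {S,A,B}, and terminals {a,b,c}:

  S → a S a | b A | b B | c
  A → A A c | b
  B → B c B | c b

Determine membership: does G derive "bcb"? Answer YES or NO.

CNF form of G:
  S -> T1 A | T1 B | T2 X5 | c
  A -> A X3 | b
  B -> B X4 | T0 T1
  T0 -> c
  T1 -> b
  T2 -> a
  X3 -> A T0
  X4 -> T0 B
  X5 -> S T2

CYK fill:
  [0..0]={A,T1}  "b"  orig:{A}
  [1..1]={S,T0}  "c"  orig:{S}
  [2..2]={A,T1}  "b"  orig:{A}
  [0..1]={X3}  "bc"  orig:{}
  [1..2]={B}  "cb"
  [0..2]={S}  "bcb"

S ∈ T[0,2] ⇒ YES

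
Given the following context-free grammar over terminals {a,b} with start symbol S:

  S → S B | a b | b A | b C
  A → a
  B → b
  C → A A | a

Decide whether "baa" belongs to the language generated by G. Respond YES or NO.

Convert to CNF:
  S -> S B | T0 T1 | T1 A | T1 C
  A -> a
  B -> b
  C -> A A | a
  T0 -> a
  T1 -> b

CYK fill:
  cell(0,0) b: {B,T1}  orig:{B}
  cell(1,1) a: {A,C,T0}  orig:{A,C}
  cell(2,2) a: {A,C,T0}  orig:{A,C}
  cell(0,1) ba: {S}
  cell(1,2) aa: {C}
  cell(0,2) baa: {S}

S ∈ T[0,2] ⇒ YES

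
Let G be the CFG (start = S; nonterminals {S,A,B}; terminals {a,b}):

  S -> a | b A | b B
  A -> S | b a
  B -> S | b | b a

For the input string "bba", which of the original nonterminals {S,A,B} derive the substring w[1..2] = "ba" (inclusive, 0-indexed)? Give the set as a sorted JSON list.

Convert to CNF:
  S -> T0 A | T0 B | a
  A -> T0 A | T0 B | T0 T1 | a
  B -> T0 A | T0 B | T0 T1 | a | b
  T0 -> b
  T1 -> a

Fill CYK table bottom-up, restricted to cells inside w[1..2]:
  cell(1,1) b: {B,T0}  orig:{B}
  cell(2,2) a: {A,B,S,T1}  orig:{A,B,S}
  cell(1,2) ba: {A,B,S}

Original NTs in T[1,2] deriving "ba": ["A", "B", "S"]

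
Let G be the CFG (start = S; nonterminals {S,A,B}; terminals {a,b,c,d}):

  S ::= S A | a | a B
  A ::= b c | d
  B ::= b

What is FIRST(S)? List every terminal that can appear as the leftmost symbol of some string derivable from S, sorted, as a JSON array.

Compute FIRST by fixpoint:
pass 1:
  A via A→b c: +{b}
  A via A→d: +{d}
  B via B→b: +{b}
  S via S→a: +{a}
  FIRST[S]={a}  FIRST[A]={b,d}  FIRST[B]={b}
pass 2: (stable)
  FIRST[S]={a}  FIRST[A]={b,d}  FIRST[B]={b}

FIRST(S) = ["a"]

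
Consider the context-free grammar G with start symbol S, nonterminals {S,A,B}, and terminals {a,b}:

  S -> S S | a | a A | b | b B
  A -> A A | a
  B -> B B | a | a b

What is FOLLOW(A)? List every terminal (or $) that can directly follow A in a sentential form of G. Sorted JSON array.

FIRST iteration:
iter 1:
  A via A→a: +{a}
  B via B→a: +{a}
  S via S→a: +{a}
  S via S→b: +{b}
  FIRST[S]={a,b}  FIRST[A]={a}  FIRST[B]={a}
iter 2: done
  FIRST[S]={a,b}  FIRST[A]={a}  FIRST[B]={a}

Compute FOLLOW by fixpoint:
initialize: $ ∈ FOLLOW(S)
iter 1:
  A→A A: FOLLOW(A) ⊇ FIRST(A) = {a}; new: +{a}
  B→B B: FOLLOW(B) ⊇ FIRST(B) = {a}; new: +{a}
  S→S S: FOLLOW(S) ⊇ FIRST(S) = {a,b}; new: +{a,b}
  S→a A: FOLLOW(A) ⊇ FOLLOW(S) ⊇ {$,a,b}; new: +{$,b}
  S→b B: FOLLOW(B) ⊇ FOLLOW(S) ⊇ {$,a,b}; new: +{$,b}
  FOLLOW(S)={$,a,b}  FOLLOW(A)={$,a,b}  FOLLOW(B)={$,a,b}
iter 2: done
  FOLLOW(S)={$,a,b}  FOLLOW(A)={$,a,b}  FOLLOW(B)={$,a,b}

FOLLOW(A) = ["$", "a", "b"]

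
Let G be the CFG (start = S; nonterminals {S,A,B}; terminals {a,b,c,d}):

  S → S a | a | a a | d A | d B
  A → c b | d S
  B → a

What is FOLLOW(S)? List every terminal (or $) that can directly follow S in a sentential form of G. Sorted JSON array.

FIRST sets, iterate to fixpoint:
pass 1:
  A via A→c b: +{c}
  A via A→d S: +{d}
  B via B→a: +{a}
  S via S→a: +{a}
  S via S→d A: +{d}
  FIRST(S)={a,d}  FIRST(A)={c,d}  FIRST(B)={a}
pass 2: — fixpoint
  FIRST(S)={a,d}  FIRST(A)={c,d}  FIRST(B)={a}

FOLLOW iteration:
seed FOLLOW(S) with $
pass 1:
  S→S a: FOLLOW(S) ⊇ FIRST(a) = {a}; new: +{a}
  S→d A: FOLLOW(A) ⊇ FOLLOW(S) ⊇ {$,a}; new: +{$,a}
  S→d B: FOLLOW(B) ⊇ FOLLOW(S) ⊇ {$,a}; new: +{$,a}
  FOLLOW[S]={$,a}  FOLLOW[A]={$,a}  FOLLOW[B]={$,a}
pass 2: (no change)
  FOLLOW[S]={$,a}  FOLLOW[A]={$,a}  FOLLOW[B]={$,a}

FOLLOW(S) = ["$", "a"]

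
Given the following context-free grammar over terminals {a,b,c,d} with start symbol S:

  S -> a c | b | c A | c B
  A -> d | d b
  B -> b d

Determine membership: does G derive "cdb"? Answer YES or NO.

CNF form of G:
  S -> T2 T3 | T3 A | T3 B | b
  A -> T0 T1 | d
  B -> T1 T0
  T0 -> d
  T1 -> b
  T2 -> a
  T3 -> c

CYK table (by increasing span):
  cell(0,0) c: {T3}  orig:{}
  cell(1,1) d: {A,T0}  orig:{A}
  cell(2,2) b: {S,T1}  orig:{S}
  cell(0,1) cd: {S}
  cell(1,2) db: {A}
  cell(0,2) cdb: {S}

S ∈ T[0,2] ⇒ YES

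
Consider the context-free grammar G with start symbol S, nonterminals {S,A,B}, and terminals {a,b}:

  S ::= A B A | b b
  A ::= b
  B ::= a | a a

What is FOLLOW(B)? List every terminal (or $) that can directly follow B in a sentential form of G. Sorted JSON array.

FIRST iteration:
pass 1:
  A via A→b: +{b}
  B via B→a: +{a}
  S via S→A B A: +{b}
  FIRST[S]={b}  FIRST[A]={b}  FIRST[B]={a}
pass 2: — fixpoint
  FIRST[S]={b}  FIRST[A]={b}  FIRST[B]={a}

Compute FOLLOW by fixpoint:
seed FOLLOW(S) with $
round 1:
  S→A B A: FOLLOW(A) ⊇ FIRST(B) = {a}; new: +{a}
  S→A B A: FOLLOW(B) ⊇ FIRST(A) = {b}; new: +{b}
  S→A B A: FOLLOW(A) ⊇ FOLLOW(S) ⊇ {$}; new: +{$}
  S: {$}  A: {$,a}  B: {b}
round 2: (no change)
  S: {$}  A: {$,a}  B: {b}

FOLLOW(B) = ["b"]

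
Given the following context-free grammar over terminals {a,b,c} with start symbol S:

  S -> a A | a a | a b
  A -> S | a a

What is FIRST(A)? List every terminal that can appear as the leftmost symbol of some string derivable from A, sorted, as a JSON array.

FIRST iteration:
iter 1:
  A via A→a a: +{a}
  S via S→a A: +{a}
  FIRST[S]={a}  FIRST[A]={a}
iter 2: — fixpoint
  FIRST[S]={a}  FIRST[A]={a}

FIRST(A) = ["a"]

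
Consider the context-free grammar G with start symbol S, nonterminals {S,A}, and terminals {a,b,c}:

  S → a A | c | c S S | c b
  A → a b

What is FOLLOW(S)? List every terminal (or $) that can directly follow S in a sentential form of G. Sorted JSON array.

Compute FIRST by fixpoint:
round 1:
  A via A→a b: +{a}
  S via S→a A: +{a}
  S via S→c: +{c}
  FIRST(S)={a,c}  FIRST(A)={a}
round 2: (no change)
  FIRST(S)={a,c}  FIRST(A)={a}

FOLLOW iteration:
seed FOLLOW(S) with $
iter 1:
  S→a A: FOLLOW(A) ⊇ FOLLOW(S) ⊇ {$}; new: +{$}
  S→c S S: FOLLOW(S) ⊇ FIRST(S) = {a,c}; new: +{a,c}
  FOLLOW[S]={$,a,c}  FOLLOW[A]={$}
iter 2:
  S→a A: FOLLOW(A) ⊇ FOLLOW(S) ⊇ {$,a,c}; new: +{a,c}
  FOLLOW[S]={$,a,c}  FOLLOW[A]={$,a,c}
iter 3: — fixpoint
  FOLLOW[S]={$,a,c}  FOLLOW[A]={$,a,c}

FOLLOW(S) = ["$", "a", "c"]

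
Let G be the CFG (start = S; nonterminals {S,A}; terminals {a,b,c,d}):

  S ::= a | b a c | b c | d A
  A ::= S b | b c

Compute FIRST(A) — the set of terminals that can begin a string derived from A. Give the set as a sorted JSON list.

FIRST sets, iterate to fixpoint:
iter 1:
  A via A→b c: +{b}
  S via S→a: +{a}
  S via S→b a c: +{b}
  S via S→d A: +{d}
  FIRST(S)={a,b,d}  FIRST(A)={b}
iter 2:
  A via A→S b: +{a,d}
  FIRST(S)={a,b,d}  FIRST(A)={a,b,d}
iter 3: — fixpoint
  FIRST(S)={a,b,d}  FIRST(A)={a,b,d}

FIRST(A) = ["a", "b", "d"]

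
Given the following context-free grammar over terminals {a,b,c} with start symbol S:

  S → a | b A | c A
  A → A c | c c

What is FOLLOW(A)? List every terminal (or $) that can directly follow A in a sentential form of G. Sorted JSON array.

Compute FIRST by fixpoint:
round 1:
  A via A→c c: +{c}
  S via S→a: +{a}
  S via S→b A: +{b}
  S via S→c A: +{c}
  FIRST[S]={a,b,c}  FIRST[A]={c}
round 2: (stable)
  FIRST[S]={a,b,c}  FIRST[A]={c}

Compute FOLLOW by fixpoint:
seed FOLLOW(S) with $
pass 1:
  A→A c: FOLLOW(A) ⊇ FIRST(c) = {c}; new: +{c}
  S→b A: FOLLOW(A) ⊇ FOLLOW(S) ⊇ {$}; new: +{$}
  FOLLOW[S]={$}  FOLLOW[A]={$,c}
pass 2: — fixpoint
  FOLLOW[S]={$}  FOLLOW[A]={$,c}

FOLLOW(A) = ["$", "c"]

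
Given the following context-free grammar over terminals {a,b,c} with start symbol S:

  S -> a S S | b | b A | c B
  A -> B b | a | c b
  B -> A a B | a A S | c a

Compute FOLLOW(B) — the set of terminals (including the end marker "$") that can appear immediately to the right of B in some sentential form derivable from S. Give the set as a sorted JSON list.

FIRST iteration:
iter 1:
  A via A→a: +{a}
  A via A→c b: +{c}
  B via B→A a B: +{a,c}
  S via S→a S S: +{a}
  S via S→b: +{b}
  S via S→c B: +{c}
  FIRST[S]={a,b,c}  FIRST[A]={a,c}  FIRST[B]={a,c}
iter 2: — fixpoint
  FIRST[S]={a,b,c}  FIRST[A]={a,c}  FIRST[B]={a,c}

Compute FOLLOW by fixpoint:
FOLLOW(S) := {$}
pass 1:
  A→B b: FOLLOW(B) ⊇ FIRST(b) = {b}; new: +{b}
  B→A a B: FOLLOW(A) ⊇ FIRST(a) = {a}; new: +{a}
  B→a A S: FOLLOW(A) ⊇ FIRST(S) = {a,b,c}; new: +{b,c}
  B→a A S: FOLLOW(S) ⊇ FOLLOW(B) ⊇ {b}; new: +{b}
  S→a S S: FOLLOW(S) ⊇ FIRST(S) = {a,b,c}; new: +{a,c}
  S→b A: FOLLOW(A) ⊇ FOLLOW(S) ⊇ {$,a,b,c}; new: +{$}
  S→c B: FOLLOW(B) ⊇ FOLLOW(S) ⊇ {$,a,b,c}; new: +{$,a,c}
  S: {$,a,b,c}  A: {$,a,b,c}  B: {$,a,b,c}
pass 2: done
  S: {$,a,b,c}  A: {$,a,b,c}  B: {$,a,b,c}

FOLLOW(B) = ["$", "a", "b", "c"]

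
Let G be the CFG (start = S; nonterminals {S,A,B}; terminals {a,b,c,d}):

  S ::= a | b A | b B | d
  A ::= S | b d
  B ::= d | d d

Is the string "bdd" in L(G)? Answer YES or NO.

Convert to CNF:
  S -> T0 A | T0 B | a | d
  A -> T0 A | T0 B | T0 T1 | a | d
  B -> T1 T1 | d
  T0 -> b
  T1 -> d

CYK table (by increasing span):
  [0..0]={T0}  "b"  orig:{}
  [1..1]={A,B,S,T1}  "d"  orig:{A,B,S}
  [2..2]={A,B,S,T1}  "d"  orig:{A,B,S}
  [0..1]={A,S}  "bd"
  [1..2]={B}  "dd"
  [0..2]={A,S}  "bdd"

S ∈ T[0,2] ⇒ YES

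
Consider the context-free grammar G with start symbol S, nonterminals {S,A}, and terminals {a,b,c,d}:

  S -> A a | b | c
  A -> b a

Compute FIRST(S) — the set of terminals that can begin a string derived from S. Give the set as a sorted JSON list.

FIRST sets, iterate to fixpoint:
round 1:
  A via A→b a: +{b}
  S via S→A a: +{b}
  S via S→c: +{c}
  FIRST[S]={b,c}  FIRST[A]={b}
round 2: (stable)
  FIRST[S]={b,c}  FIRST[A]={b}

FIRST(S) = ["b", "c"]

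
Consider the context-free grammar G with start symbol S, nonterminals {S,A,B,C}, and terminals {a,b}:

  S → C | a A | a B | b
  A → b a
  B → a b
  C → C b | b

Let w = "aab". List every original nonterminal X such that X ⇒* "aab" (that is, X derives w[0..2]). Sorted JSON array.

CNF form of G:
  S -> C T0 | T1 A | T1 B | b
  A -> T0 T1
  B -> T1 T0
  C -> C T0 | b
  T0 -> b
  T1 -> a

Fill CYK table bottom-up (cells [i..j] with 0 ≤ i ≤ j ≤ 2 only):
  [0..0]={T1}  "a"  orig:{}
  [1..1]={T1}  "a"  orig:{}
  [2..2]={C,S,T0}  "b"  orig:{C,S}
  [0..1]=∅  "aa"
  [1..2]={B}  "ab"
  [0..2]={S}  "aab"

Original NTs in T[0,2] deriving "aab": ["S"]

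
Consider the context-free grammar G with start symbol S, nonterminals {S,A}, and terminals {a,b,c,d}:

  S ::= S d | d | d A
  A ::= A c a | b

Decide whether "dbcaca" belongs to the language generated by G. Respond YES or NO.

Convert to CNF:
  S -> S T2 | T2 A | d
  A -> A X3 | b
  T0 -> c
  T1 -> a
  T2 -> d
  X3 -> T0 T1

CYK fill:
  [0..0]={S,T2}  "d"  orig:{S}
  [1..1]={A}  "b"
  [2..2]={T0}  "c"  orig:{}
  [3..3]={T1}  "a"  orig:{}
  [4..4]={T0}  "c"  orig:{}
  [5..5]={T1}  "a"  orig:{}
  [0..1]={S}  "db"
  [1..2]=∅  "bc"
  [2..3]={X3}  "ca"  orig:{}
  [3..4]=∅  "ac"
  [4..5]={X3}  "ca"  orig:{}
  [0..2]=∅  "dbc"
  [1..3]={A}  "bca"
  [2..4]=∅  "cac"
  [3..5]=∅  "aca"
  [0..3]={S}  "dbca"
  [1..4]=∅  "bcac"
  [2..5]=∅  "caca"
  [0..4]=∅  "dbcac"
  [1..5]={A}  "bcaca"
  [0..5]={S}  "dbcaca"

S ∈ T[0,5] ⇒ YES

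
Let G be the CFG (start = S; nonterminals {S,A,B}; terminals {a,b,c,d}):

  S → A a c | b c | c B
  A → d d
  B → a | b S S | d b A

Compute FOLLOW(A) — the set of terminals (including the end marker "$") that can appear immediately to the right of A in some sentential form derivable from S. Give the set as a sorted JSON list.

FIRST sets, iterate to fixpoint:
round 1:
  A via A→d d: +{d}
  B via B→a: +{a}
  B via B→b S S: +{b}
  B via B→d b A: +{d}
  S via S→A a c: +{d}
  S via S→b c: +{b}
  S via S→c B: +{c}
  FIRST[S]={b,c,d}  FIRST[A]={d}  FIRST[B]={a,b,d}
round 2: (stable)
  FIRST[S]={b,c,d}  FIRST[A]={d}  FIRST[B]={a,b,d}

FOLLOW sets:
seed FOLLOW(S) with $
round 1:
  B→b S S: FOLLOW(S) ⊇ FIRST(S) = {b,c,d}; new: +{b,c,d}
  S→A a c: FOLLOW(A) ⊇ FIRST(a) = {a}; new: +{a}
  S→c B: FOLLOW(B) ⊇ FOLLOW(S) ⊇ {$,b,c,d}; new: +{$,b,c,d}
  FOLLOW[S]={$,b,c,d}  FOLLOW[A]={a}  FOLLOW[B]={$,b,c,d}
round 2:
  B→d b A: FOLLOW(A) ⊇ FOLLOW(B) ⊇ {$,b,c,d}; new: +{$,b,c,d}
  FOLLOW[S]={$,b,c,d}  FOLLOW[A]={$,a,b,c,d}  FOLLOW[B]={$,b,c,d}
round 3: — fixpoint
  FOLLOW[S]={$,b,c,d}  FOLLOW[A]={$,a,b,c,d}  FOLLOW[B]={$,b,c,d}

FOLLOW(A) = ["$", "a", "b", "c", "d"]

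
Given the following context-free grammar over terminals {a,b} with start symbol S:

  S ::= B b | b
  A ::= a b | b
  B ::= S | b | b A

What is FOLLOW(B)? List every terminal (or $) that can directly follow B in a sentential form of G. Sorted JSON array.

FIRST iteration:
pass 1:
  A via A→a b: +{a}
  A via A→b: +{b}
  B via B→b: +{b}
  S via S→B b: +{b}
  FIRST[S]={b}  FIRST[A]={a,b}  FIRST[B]={b}
pass 2: (stable)
  FIRST[S]={b}  FIRST[A]={a,b}  FIRST[B]={b}

FOLLOW sets:
seed FOLLOW(S) with $
iter 1:
  S→B b: FOLLOW(B) ⊇ FIRST(b) = {b}; new: +{b}
  S: {$}  A: {}  B: {b}
iter 2:
  B→S: FOLLOW(S) ⊇ FOLLOW(B) ⊇ {b}; new: +{b}
  B→b A: FOLLOW(A) ⊇ FOLLOW(B) ⊇ {b}; new: +{b}
  S: {$,b}  A: {b}  B: {b}
iter 3: (stable)
  S: {$,b}  A: {b}  B: {b}

FOLLOW(B) = ["b"]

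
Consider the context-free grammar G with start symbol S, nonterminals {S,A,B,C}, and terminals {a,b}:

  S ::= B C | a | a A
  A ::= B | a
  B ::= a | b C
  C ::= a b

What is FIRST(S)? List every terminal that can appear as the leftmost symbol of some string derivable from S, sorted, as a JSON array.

FIRST sets, iterate to fixpoint:
[1]
  A via A→a: +{a}
  B via B→a: +{a}
  B via B→b C: +{b}
  C via C→a b: +{a}
  S via S→B C: +{a,b}
  FIRST(S)={a,b}  FIRST(A)={a}  FIRST(B)={a,b}  FIRST(C)={a}
[2]
  A via A→B: +{b}
  FIRST(S)={a,b}  FIRST(A)={a,b}  FIRST(B)={a,b}  FIRST(C)={a}
[3] done
  FIRST(S)={a,b}  FIRST(A)={a,b}  FIRST(B)={a,b}  FIRST(C)={a}

FIRST(S) = ["a", "b"]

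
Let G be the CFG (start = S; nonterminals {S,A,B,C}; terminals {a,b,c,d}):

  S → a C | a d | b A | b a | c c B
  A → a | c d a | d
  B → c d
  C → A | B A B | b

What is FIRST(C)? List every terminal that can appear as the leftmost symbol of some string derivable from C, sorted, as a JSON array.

FIRST sets, iterate to fixpoint:
iter 1:
  A via A→a: +{a}
  A via A→c d a: +{c}
  A via A→d: +{d}
  B via B→c d: +{c}
  C via C→A: +{a,c,d}
  C via C→b: +{b}
  S via S→a C: +{a}
  S via S→b A: +{b}
  S via S→c c B: +{c}
  FIRST(S)={a,b,c}  FIRST(A)={a,c,d}  FIRST(B)={c}  FIRST(C)={a,b,c,d}
iter 2: (stable)
  FIRST(S)={a,b,c}  FIRST(A)={a,c,d}  FIRST(B)={c}  FIRST(C)={a,b,c,d}

FIRST(C) = ["a", "b", "c", "d"]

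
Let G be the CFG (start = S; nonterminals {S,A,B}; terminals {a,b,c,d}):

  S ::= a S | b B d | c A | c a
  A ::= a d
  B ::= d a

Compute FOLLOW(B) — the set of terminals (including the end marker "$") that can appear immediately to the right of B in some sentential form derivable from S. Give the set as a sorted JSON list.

Compute FIRST by fixpoint:
pass 1:
  A via A→a d: +{a}
  B via B→d a: +{d}
  S via S→a S: +{a}
  S via S→b B d: +{b}
  S via S→c A: +{c}
  FIRST[S]={a,b,c}  FIRST[A]={a}  FIRST[B]={d}
pass 2: — fixpoint
  FIRST[S]={a,b,c}  FIRST[A]={a}  FIRST[B]={d}

Compute FOLLOW by fixpoint:
seed FOLLOW(S) with $
[1]
  S→b B d: FOLLOW(B) ⊇ FIRST(d) = {d}; new: +{d}
  S→c A: FOLLOW(A) ⊇ FOLLOW(S) ⊇ {$}; new: +{$}
  FOLLOW(S)={$}  FOLLOW(A)={$}  FOLLOW(B)={d}
[2] (no change)
  FOLLOW(S)={$}  FOLLOW(A)={$}  FOLLOW(B)={d}

FOLLOW(B) = ["d"]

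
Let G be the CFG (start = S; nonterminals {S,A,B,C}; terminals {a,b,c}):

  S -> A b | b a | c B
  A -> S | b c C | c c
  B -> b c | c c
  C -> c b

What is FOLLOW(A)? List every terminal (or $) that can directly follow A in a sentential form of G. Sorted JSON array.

Compute FIRST by fixpoint:
pass 1:
  A via A→b c C: +{b}
  A via A→c c: +{c}
  B via B→b c: +{b}
  B via B→c c: +{c}
  C via C→c b: +{c}
  S via S→A b: +{b,c}
  FIRST[S]={b,c}  FIRST[A]={b,c}  FIRST[B]={b,c}  FIRST[C]={c}
pass 2: — fixpoint
  FIRST[S]={b,c}  FIRST[A]={b,c}  FIRST[B]={b,c}  FIRST[C]={c}

FOLLOW sets:
seed FOLLOW(S) with $
round 1:
  S→A b: FOLLOW(A) ⊇ FIRST(b) = {b}; new: +{b}
  S→c B: FOLLOW(B) ⊇ FOLLOW(S) ⊇ {$}; new: +{$}
  S: {$}  A: {b}  B: {$}  C: {}
round 2:
  A→S: FOLLOW(S) ⊇ FOLLOW(A) ⊇ {b}; new: +{b}
  A→b c C: FOLLOW(C) ⊇ FOLLOW(A) ⊇ {b}; new: +{b}
  S→c B: FOLLOW(B) ⊇ FOLLOW(S) ⊇ {$,b}; new: +{b}
  S: {$,b}  A: {b}  B: {$,b}  C: {b}
round 3: — fixpoint
  S: {$,b}  A: {b}  B: {$,b}  C: {b}

FOLLOW(A) = ["b"]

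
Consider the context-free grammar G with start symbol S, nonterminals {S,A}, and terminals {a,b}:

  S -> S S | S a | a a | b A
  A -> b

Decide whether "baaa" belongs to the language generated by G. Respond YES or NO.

Convert to CNF:
  S -> S S | S T0 | T0 T0 | T1 A
  A -> b
  T0 -> a
  T1 -> b

CYK table (by increasing span):
  cell(0,0) b: {A,T1}  orig:{A}
  cell(1,1) a: {T0}  orig:{}
  cell(2,2) a: {T0}  orig:{}
  cell(3,3) a: {T0}  orig:{}
  cell(0,1) ba: ∅
  cell(1,2) aa: {S}
  cell(2,3) aa: {S}
  cell(0,2) baa: ∅
  cell(1,3) aaa: {S}
  cell(0,3) baaa: ∅

S ∉ T[0,3] ⇒ NO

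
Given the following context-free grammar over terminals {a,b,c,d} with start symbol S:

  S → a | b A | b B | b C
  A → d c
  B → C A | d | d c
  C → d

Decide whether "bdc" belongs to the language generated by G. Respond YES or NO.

CNF form of G:
  S -> T2 A | T2 B | T2 C | a
  A -> T0 T1
  B -> C A | T0 T1 | d
  C -> d
  T0 -> d
  T1 -> c
  T2 -> b

CYK table (by increasing span):
  cell(0,0) b: {T2}  orig:{}
  cell(1,1) d: {B,C,T0}  orig:{B,C}
  cell(2,2) c: {T1}  orig:{}
  cell(0,1) bd: {S}
  cell(1,2) dc: {A,B}
  cell(0,2) bdc: {S}

S ∈ T[0,2] ⇒ YES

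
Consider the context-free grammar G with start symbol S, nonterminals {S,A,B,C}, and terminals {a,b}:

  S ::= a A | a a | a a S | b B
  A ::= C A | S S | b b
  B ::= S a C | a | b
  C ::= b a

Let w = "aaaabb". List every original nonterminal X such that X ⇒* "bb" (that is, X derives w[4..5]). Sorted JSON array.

CNF form of G:
  S -> T0 B | T1 A | T1 T1 | T1 X3
  A -> C A | S S | T0 T0
  B -> S X2 | a | b
  C -> T0 T1
  T0 -> b
  T1 -> a
  X2 -> T1 C
  X3 -> T1 S

CYK table (by increasing span), restricted to cells inside w[4..5]:
  [4..4]={B,T0}  "b"  orig:{B}
  [5..5]={B,T0}  "b"  orig:{B}
  [4..5]={A,S}  "bb"

Original NTs in T[4,5] deriving "bb": ["A", "S"]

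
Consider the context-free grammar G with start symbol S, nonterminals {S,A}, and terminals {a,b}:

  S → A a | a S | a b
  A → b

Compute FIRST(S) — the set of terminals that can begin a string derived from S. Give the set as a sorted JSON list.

FIRST iteration:
pass 1:
  A via A→b: +{b}
  S via S→A a: +{b}
  S via S→a S: +{a}
  FIRST[S]={a,b}  FIRST[A]={b}
pass 2: done
  FIRST[S]={a,b}  FIRST[A]={b}

FIRST(S) = ["a", "b"]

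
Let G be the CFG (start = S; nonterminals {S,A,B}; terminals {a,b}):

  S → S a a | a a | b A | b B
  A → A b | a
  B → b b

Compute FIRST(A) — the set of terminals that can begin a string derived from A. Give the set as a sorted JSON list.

FIRST sets, iterate to fixpoint:
round 1:
  A via A→a: +{a}
  B via B→b b: +{b}
  S via S→a a: +{a}
  S via S→b A: +{b}
  FIRST(S)={a,b}  FIRST(A)={a}  FIRST(B)={b}
round 2: — fixpoint
  FIRST(S)={a,b}  FIRST(A)={a}  FIRST(B)={b}

FIRST(A) = ["a"]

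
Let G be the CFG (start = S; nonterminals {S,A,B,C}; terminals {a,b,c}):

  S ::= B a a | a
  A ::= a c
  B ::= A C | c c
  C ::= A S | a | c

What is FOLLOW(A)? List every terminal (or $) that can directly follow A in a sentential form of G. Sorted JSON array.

FIRST iteration:
iter 1:
  A via A→a c: +{a}
  B via B→A C: +{a}
  B via B→c c: +{c}
  C via C→A S: +{a}
  C via C→c: +{c}
  S via S→B a a: +{a,c}
  FIRST[S]={a,c}  FIRST[A]={a}  FIRST[B]={a,c}  FIRST[C]={a,c}
iter 2: done
  FIRST[S]={a,c}  FIRST[A]={a}  FIRST[B]={a,c}  FIRST[C]={a,c}

FOLLOW iteration:
initialize: $ ∈ FOLLOW(S)
iter 1:
  B→A C: FOLLOW(A) ⊇ FIRST(C) = {a,c}; new: +{a,c}
  S→B a a: FOLLOW(B) ⊇ FIRST(a) = {a}; new: +{a}
  S: {$}  A: {a,c}  B: {a}  C: {}
iter 2:
  B→A C: FOLLOW(C) ⊇ FOLLOW(B) ⊇ {a}; new: +{a}
  C→A S: FOLLOW(S) ⊇ FOLLOW(C) ⊇ {a}; new: +{a}
  S: {$,a}  A: {a,c}  B: {a}  C: {a}
iter 3: — fixpoint
  S: {$,a}  A: {a,c}  B: {a}  C: {a}

FOLLOW(A) = ["a", "c"]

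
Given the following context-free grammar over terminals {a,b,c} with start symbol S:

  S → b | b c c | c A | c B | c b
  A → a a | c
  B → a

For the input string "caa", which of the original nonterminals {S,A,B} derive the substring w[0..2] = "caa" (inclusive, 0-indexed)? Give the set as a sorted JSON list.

Convert to CNF:
  S -> T1 X3 | T2 A | T2 B | T2 T1 | b
  A -> T0 T0 | c
  B -> a
  T0 -> a
  T1 -> b
  T2 -> c
  X3 -> T2 T2

Fill CYK table bottom-up, restricted to cells inside w[0..2]:
  [0..0]={A,T2}  "c"  orig:{A}
  [1..1]={B,T0}  "a"  orig:{B}
  [2..2]={B,T0}  "a"  orig:{B}
  [0..1]={S}  "ca"
  [1..2]={A}  "aa"
  [0..2]={S}  "caa"

Original NTs in T[0,2] deriving "caa": ["S"]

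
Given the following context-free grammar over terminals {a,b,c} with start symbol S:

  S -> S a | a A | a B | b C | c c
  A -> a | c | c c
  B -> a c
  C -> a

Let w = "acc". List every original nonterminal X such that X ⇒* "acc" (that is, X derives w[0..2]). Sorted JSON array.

CNF form of G:
  S -> S T1 | T0 T0 | T1 A | T1 B | T2 C
  A -> T0 T0 | a | c
  B -> T1 T0
  C -> a
  T0 -> c
  T1 -> a
  T2 -> b

CYK table (by increasing span) — only the sub-triangle for w[0..2]:
  T[0,0] 'a' = {A,C,T1}  orig:{A,C}
  T[1,1] 'c' = {A,T0}  orig:{A}
  T[2,2] 'c' = {A,T0}  orig:{A}
  T[0,1] 'ac' = {B,S}
  T[1,2] 'cc' = {A,S}
  T[0,2] 'acc' = {S}

Original NTs in T[0,2] deriving "acc": ["S"]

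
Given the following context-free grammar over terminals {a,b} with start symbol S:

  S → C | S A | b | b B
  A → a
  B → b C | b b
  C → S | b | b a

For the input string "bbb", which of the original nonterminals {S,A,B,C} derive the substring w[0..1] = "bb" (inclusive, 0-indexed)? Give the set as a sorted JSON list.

CNF form of G:
  S -> S A | T0 B | T0 T1 | b
  A -> a
  B -> T0 C | T0 T0
  C -> S A | T0 B | T0 T1 | b
  T0 -> b
  T1 -> a

CYK table (by increasing span), restricted to cells inside w[0..1]:
  cell(0,0) b: {C,S,T0}  orig:{C,S}
  cell(1,1) b: {C,S,T0}  orig:{C,S}
  cell(0,1) bb: {B}

Original NTs in T[0,1] deriving "bb": ["B"]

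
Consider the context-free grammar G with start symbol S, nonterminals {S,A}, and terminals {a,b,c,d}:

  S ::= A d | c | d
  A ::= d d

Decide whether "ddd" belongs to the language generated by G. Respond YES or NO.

CNF form of G:
  S -> A T0 | c | d
  A -> T0 T0
  T0 -> d

Fill CYK table bottom-up:
  [0..0]={S,T0}  "d"  orig:{S}
  [1..1]={S,T0}  "d"  orig:{S}
  [2..2]={S,T0}  "d"  orig:{S}
  [0..1]={A}  "dd"
  [1..2]={A}  "dd"
  [0..2]={S}  "ddd"

S ∈ T[0,2] ⇒ YES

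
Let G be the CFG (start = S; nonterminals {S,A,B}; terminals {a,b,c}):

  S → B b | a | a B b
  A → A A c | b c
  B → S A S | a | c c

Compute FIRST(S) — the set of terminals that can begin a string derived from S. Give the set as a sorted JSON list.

FIRST iteration:
pass 1:
  A via A→b c: +{b}
  B via B→a: +{a}
  B via B→c c: +{c}
  S via S→B b: +{a,c}
  S: {a,c}  A: {b}  B: {a,c}
pass 2: (stable)
  S: {a,c}  A: {b}  B: {a,c}

FIRST(S) = ["a", "c"]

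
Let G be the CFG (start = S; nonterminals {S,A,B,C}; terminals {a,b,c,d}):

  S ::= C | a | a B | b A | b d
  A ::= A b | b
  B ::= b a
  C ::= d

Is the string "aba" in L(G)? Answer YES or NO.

CNF form of G:
  S -> T0 A | T0 T2 | T1 B | a | d
  A -> A T0 | b
  B -> T0 T1
  C -> d
  T0 -> b
  T1 -> a
  T2 -> d

Fill CYK table bottom-up:
  T[0,0] 'a' = {S,T1}  orig:{S}
  T[1,1] 'b' = {A,T0}  orig:{A}
  T[2,2] 'a' = {S,T1}  orig:{S}
  T[0,1] 'ab' = ∅
  T[1,2] 'ba' = {B}
  T[0,2] 'aba' = {S}

S ∈ T[0,2] ⇒ YES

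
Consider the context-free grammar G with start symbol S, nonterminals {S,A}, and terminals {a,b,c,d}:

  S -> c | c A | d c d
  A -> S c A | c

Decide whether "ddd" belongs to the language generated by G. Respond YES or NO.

Convert to CNF:
  S -> T0 A | T1 X3 | c
  A -> S X2 | c
  T0 -> c
  T1 -> d
  X2 -> T0 A
  X3 -> T0 T1

CYK fill:
  [0..0]={T1}  "d"  orig:{}
  [1..1]={T1}  "d"  orig:{}
  [2..2]={T1}  "d"  orig:{}
  [0..1]=∅  "dd"
  [1..2]=∅  "dd"
  [0..2]=∅  "ddd"

S ∉ T[0,2] ⇒ NO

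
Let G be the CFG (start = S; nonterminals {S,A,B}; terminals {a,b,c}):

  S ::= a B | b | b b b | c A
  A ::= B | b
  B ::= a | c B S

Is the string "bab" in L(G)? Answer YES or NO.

Convert to CNF:
  S -> T0 A | T1 B | T2 X5 | b
  A -> T0 X3 | a | b
  B -> T0 X4 | a
  T0 -> c
  T1 -> a
  T2 -> b
  X3 -> B S
  X4 -> B S
  X5 -> T2 T2

Fill CYK table bottom-up:
  T[0,0] 'b' = {A,S,T2}  orig:{A,S}
  T[1,1] 'a' = {A,B,T1}  orig:{A,B}
  T[2,2] 'b' = {A,S,T2}  orig:{A,S}
  T[0,1] 'ba' = ∅
  T[1,2] 'ab' = {X3,X4}  orig:{}
  T[0,2] 'bab' = ∅

S ∉ T[0,2] ⇒ NO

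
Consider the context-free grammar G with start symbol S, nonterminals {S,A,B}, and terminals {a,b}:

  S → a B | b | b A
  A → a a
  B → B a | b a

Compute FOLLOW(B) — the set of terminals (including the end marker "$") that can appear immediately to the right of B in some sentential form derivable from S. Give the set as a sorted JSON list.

FIRST sets, iterate to fixpoint:
[1]
  A via A→a a: +{a}
  B via B→b a: +{b}
  S via S→a B: +{a}
  S via S→b: +{b}
  FIRST[S]={a,b}  FIRST[A]={a}  FIRST[B]={b}
[2] (stable)
  FIRST[S]={a,b}  FIRST[A]={a}  FIRST[B]={b}

FOLLOW iteration:
seed FOLLOW(S) with $
round 1:
  B→B a: FOLLOW(B) ⊇ FIRST(a) = {a}; new: +{a}
  S→a B: FOLLOW(B) ⊇ FOLLOW(S) ⊇ {$}; new: +{$}
  S→b A: FOLLOW(A) ⊇ FOLLOW(S) ⊇ {$}; new: +{$}
  FOLLOW(S)={$}  FOLLOW(A)={$}  FOLLOW(B)={$,a}
round 2: (no change)
  FOLLOW(S)={$}  FOLLOW(A)={$}  FOLLOW(B)={$,a}

FOLLOW(B) = ["$", "a"]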